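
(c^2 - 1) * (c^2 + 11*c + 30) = c^4 + 11*c^3 + 29*c^2 - 11*c - 30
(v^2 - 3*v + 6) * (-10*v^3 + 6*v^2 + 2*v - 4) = -10*v^5 + 36*v^4 - 76*v^3 + 26*v^2 + 24*v - 24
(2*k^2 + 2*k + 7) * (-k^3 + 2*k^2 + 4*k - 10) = -2*k^5 + 2*k^4 + 5*k^3 + 2*k^2 + 8*k - 70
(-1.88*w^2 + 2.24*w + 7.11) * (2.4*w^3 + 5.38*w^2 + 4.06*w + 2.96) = -4.512*w^5 - 4.7384*w^4 + 21.4824*w^3 + 41.7814*w^2 + 35.497*w + 21.0456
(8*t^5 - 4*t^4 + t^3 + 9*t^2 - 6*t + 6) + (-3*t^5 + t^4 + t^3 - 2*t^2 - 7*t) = 5*t^5 - 3*t^4 + 2*t^3 + 7*t^2 - 13*t + 6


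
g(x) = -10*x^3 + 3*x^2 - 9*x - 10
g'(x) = -30*x^2 + 6*x - 9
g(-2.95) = 299.38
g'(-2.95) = -287.78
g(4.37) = -826.57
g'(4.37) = -555.69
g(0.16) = -11.40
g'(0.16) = -8.81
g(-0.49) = -3.69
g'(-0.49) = -19.14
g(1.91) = -85.92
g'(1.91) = -106.98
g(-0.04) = -9.63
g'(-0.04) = -9.29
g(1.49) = -49.83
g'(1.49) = -66.66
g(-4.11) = 771.93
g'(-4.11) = -540.42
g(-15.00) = 34550.00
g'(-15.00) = -6849.00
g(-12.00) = 17810.00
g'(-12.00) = -4401.00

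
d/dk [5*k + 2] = 5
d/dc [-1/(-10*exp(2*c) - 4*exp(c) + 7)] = (-20*exp(c) - 4)*exp(c)/(10*exp(2*c) + 4*exp(c) - 7)^2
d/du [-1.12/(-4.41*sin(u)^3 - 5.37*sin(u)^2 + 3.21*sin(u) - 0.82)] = (-14.8176*sin(u)^2 - 12.0288*sin(u) + 3.5952)*cos(u)/(4.41*sin(u)^3 + 5.37*sin(u)^2 - 3.21*sin(u) + 0.82)^2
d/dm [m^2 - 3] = 2*m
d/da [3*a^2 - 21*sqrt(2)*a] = 6*a - 21*sqrt(2)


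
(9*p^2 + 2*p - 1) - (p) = 9*p^2 + p - 1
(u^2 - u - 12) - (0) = u^2 - u - 12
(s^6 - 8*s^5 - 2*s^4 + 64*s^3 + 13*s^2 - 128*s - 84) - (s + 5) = s^6 - 8*s^5 - 2*s^4 + 64*s^3 + 13*s^2 - 129*s - 89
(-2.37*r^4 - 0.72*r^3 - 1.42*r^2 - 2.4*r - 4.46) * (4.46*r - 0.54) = -10.5702*r^5 - 1.9314*r^4 - 5.9444*r^3 - 9.9372*r^2 - 18.5956*r + 2.4084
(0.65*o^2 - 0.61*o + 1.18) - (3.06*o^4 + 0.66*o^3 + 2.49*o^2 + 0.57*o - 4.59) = -3.06*o^4 - 0.66*o^3 - 1.84*o^2 - 1.18*o + 5.77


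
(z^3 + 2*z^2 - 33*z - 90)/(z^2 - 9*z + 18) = (z^2 + 8*z + 15)/(z - 3)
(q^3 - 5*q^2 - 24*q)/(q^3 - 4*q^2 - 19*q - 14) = q*(-q^2 + 5*q + 24)/(-q^3 + 4*q^2 + 19*q + 14)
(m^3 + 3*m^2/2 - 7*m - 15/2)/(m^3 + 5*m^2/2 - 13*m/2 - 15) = (m + 1)/(m + 2)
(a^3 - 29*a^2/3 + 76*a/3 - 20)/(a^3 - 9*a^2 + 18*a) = (3*a^2 - 11*a + 10)/(3*a*(a - 3))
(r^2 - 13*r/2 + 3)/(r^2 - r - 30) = (r - 1/2)/(r + 5)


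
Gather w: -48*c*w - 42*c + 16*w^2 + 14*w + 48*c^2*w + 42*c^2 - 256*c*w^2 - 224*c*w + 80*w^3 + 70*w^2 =42*c^2 - 42*c + 80*w^3 + w^2*(86 - 256*c) + w*(48*c^2 - 272*c + 14)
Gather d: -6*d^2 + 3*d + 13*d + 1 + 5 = -6*d^2 + 16*d + 6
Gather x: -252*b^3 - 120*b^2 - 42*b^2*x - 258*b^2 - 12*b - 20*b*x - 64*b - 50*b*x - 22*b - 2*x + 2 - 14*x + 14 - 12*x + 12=-252*b^3 - 378*b^2 - 98*b + x*(-42*b^2 - 70*b - 28) + 28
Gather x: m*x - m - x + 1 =-m + x*(m - 1) + 1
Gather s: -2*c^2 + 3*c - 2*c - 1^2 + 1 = -2*c^2 + c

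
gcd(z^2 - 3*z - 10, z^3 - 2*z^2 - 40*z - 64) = z + 2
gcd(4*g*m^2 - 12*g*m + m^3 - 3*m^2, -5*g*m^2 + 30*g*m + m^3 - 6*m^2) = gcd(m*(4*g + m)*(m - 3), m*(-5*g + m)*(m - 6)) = m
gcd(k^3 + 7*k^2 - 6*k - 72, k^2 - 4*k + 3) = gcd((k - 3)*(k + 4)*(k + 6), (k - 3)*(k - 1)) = k - 3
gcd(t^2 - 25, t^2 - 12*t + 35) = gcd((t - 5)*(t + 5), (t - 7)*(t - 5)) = t - 5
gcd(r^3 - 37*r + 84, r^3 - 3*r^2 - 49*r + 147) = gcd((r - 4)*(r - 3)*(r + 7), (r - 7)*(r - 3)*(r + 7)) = r^2 + 4*r - 21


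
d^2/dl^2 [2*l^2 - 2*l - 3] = 4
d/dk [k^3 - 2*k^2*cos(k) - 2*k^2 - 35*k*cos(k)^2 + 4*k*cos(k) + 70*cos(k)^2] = 2*k^2*sin(k) + 3*k^2 + 35*k*sin(2*k) - 4*sqrt(2)*k*sin(k + pi/4) - 4*k - 70*sin(2*k) + 4*cos(k) - 35*cos(2*k)/2 - 35/2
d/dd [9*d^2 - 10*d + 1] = 18*d - 10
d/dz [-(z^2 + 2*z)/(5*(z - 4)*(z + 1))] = (z^2 + 8*z/5 + 8/5)/(z^4 - 6*z^3 + z^2 + 24*z + 16)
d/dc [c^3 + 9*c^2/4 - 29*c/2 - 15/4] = 3*c^2 + 9*c/2 - 29/2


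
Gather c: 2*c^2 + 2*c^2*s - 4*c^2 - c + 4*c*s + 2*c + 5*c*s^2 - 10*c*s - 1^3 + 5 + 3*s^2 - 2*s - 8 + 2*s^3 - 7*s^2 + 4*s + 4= c^2*(2*s - 2) + c*(5*s^2 - 6*s + 1) + 2*s^3 - 4*s^2 + 2*s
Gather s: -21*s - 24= -21*s - 24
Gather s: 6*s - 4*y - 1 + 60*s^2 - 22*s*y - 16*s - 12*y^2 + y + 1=60*s^2 + s*(-22*y - 10) - 12*y^2 - 3*y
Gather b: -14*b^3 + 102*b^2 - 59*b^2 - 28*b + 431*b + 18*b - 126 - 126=-14*b^3 + 43*b^2 + 421*b - 252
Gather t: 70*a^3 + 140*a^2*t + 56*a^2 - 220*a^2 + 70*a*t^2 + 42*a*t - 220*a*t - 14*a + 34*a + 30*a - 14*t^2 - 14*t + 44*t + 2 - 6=70*a^3 - 164*a^2 + 50*a + t^2*(70*a - 14) + t*(140*a^2 - 178*a + 30) - 4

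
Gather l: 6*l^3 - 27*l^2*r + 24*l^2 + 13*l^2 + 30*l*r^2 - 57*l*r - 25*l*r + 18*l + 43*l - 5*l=6*l^3 + l^2*(37 - 27*r) + l*(30*r^2 - 82*r + 56)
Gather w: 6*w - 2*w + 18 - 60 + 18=4*w - 24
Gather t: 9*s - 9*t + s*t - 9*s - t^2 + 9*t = s*t - t^2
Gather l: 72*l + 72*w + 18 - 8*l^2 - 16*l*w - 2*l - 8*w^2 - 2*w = -8*l^2 + l*(70 - 16*w) - 8*w^2 + 70*w + 18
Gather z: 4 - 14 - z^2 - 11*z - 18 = -z^2 - 11*z - 28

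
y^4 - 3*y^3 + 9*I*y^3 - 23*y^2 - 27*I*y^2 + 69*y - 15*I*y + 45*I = (y - 3)*(y + I)*(y + 3*I)*(y + 5*I)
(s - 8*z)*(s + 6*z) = s^2 - 2*s*z - 48*z^2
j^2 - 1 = (j - 1)*(j + 1)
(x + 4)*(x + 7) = x^2 + 11*x + 28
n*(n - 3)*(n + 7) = n^3 + 4*n^2 - 21*n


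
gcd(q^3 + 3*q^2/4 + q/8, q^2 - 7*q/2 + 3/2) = 1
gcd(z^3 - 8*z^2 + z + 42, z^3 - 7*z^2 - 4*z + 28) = z^2 - 5*z - 14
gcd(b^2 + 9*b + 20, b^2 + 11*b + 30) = b + 5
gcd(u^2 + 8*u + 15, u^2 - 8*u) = 1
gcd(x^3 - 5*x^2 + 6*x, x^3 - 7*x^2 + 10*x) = x^2 - 2*x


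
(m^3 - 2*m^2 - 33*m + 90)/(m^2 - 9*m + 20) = (m^2 + 3*m - 18)/(m - 4)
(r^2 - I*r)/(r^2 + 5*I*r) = (r - I)/(r + 5*I)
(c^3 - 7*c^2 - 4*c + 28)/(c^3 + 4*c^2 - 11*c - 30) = (c^2 - 9*c + 14)/(c^2 + 2*c - 15)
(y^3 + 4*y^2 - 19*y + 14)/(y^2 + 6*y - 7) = y - 2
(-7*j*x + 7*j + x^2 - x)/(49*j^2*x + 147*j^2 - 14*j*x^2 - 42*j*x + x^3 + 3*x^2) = (x - 1)/(-7*j*x - 21*j + x^2 + 3*x)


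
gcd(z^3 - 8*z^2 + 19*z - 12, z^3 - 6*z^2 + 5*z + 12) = z^2 - 7*z + 12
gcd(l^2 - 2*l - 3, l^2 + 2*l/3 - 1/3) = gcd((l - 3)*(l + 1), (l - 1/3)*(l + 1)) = l + 1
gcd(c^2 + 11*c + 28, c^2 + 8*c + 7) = c + 7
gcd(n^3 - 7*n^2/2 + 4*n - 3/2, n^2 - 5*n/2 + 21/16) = 1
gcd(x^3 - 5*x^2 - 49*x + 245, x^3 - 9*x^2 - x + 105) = x^2 - 12*x + 35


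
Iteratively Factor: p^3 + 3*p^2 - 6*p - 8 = (p - 2)*(p^2 + 5*p + 4) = (p - 2)*(p + 4)*(p + 1)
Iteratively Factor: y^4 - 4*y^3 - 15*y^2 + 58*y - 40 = (y - 2)*(y^3 - 2*y^2 - 19*y + 20) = (y - 2)*(y - 1)*(y^2 - y - 20) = (y - 2)*(y - 1)*(y + 4)*(y - 5)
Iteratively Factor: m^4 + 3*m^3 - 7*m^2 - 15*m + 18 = (m - 1)*(m^3 + 4*m^2 - 3*m - 18) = (m - 1)*(m + 3)*(m^2 + m - 6) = (m - 1)*(m + 3)^2*(m - 2)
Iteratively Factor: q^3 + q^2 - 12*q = (q)*(q^2 + q - 12) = q*(q - 3)*(q + 4)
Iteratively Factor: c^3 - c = (c + 1)*(c^2 - c) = (c - 1)*(c + 1)*(c)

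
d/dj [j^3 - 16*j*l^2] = 3*j^2 - 16*l^2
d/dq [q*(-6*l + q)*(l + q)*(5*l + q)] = -30*l^3 - 62*l^2*q + 4*q^3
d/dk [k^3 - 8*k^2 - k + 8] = 3*k^2 - 16*k - 1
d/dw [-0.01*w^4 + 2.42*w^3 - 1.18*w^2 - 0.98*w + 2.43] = -0.04*w^3 + 7.26*w^2 - 2.36*w - 0.98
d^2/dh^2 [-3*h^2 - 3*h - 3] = -6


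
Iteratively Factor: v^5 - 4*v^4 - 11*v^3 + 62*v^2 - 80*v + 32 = (v - 2)*(v^4 - 2*v^3 - 15*v^2 + 32*v - 16) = (v - 2)*(v - 1)*(v^3 - v^2 - 16*v + 16) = (v - 4)*(v - 2)*(v - 1)*(v^2 + 3*v - 4) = (v - 4)*(v - 2)*(v - 1)^2*(v + 4)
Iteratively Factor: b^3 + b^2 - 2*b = (b - 1)*(b^2 + 2*b) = (b - 1)*(b + 2)*(b)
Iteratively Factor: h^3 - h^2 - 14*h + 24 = (h - 2)*(h^2 + h - 12) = (h - 2)*(h + 4)*(h - 3)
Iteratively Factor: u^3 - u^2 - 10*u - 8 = (u + 1)*(u^2 - 2*u - 8) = (u + 1)*(u + 2)*(u - 4)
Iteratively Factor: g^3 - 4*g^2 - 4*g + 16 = (g - 4)*(g^2 - 4) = (g - 4)*(g + 2)*(g - 2)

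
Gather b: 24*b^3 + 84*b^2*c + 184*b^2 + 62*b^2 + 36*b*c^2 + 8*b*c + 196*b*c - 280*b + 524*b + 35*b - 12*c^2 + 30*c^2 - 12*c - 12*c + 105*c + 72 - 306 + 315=24*b^3 + b^2*(84*c + 246) + b*(36*c^2 + 204*c + 279) + 18*c^2 + 81*c + 81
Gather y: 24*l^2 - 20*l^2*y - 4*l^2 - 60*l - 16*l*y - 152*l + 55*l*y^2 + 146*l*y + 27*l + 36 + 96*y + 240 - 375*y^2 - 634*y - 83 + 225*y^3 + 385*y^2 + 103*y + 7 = 20*l^2 - 185*l + 225*y^3 + y^2*(55*l + 10) + y*(-20*l^2 + 130*l - 435) + 200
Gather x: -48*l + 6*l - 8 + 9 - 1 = -42*l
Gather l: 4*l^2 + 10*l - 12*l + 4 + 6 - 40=4*l^2 - 2*l - 30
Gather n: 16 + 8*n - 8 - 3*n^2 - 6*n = -3*n^2 + 2*n + 8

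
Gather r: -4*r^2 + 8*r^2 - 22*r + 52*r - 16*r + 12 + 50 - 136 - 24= 4*r^2 + 14*r - 98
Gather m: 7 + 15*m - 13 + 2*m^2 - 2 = 2*m^2 + 15*m - 8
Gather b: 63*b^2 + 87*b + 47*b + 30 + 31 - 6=63*b^2 + 134*b + 55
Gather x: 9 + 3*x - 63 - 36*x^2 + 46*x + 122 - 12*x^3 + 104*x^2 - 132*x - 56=-12*x^3 + 68*x^2 - 83*x + 12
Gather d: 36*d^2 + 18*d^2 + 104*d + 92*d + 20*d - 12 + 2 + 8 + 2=54*d^2 + 216*d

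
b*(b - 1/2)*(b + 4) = b^3 + 7*b^2/2 - 2*b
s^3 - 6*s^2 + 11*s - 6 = (s - 3)*(s - 2)*(s - 1)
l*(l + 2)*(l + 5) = l^3 + 7*l^2 + 10*l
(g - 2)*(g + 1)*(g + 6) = g^3 + 5*g^2 - 8*g - 12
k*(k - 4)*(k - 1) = k^3 - 5*k^2 + 4*k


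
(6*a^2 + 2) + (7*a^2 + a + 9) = 13*a^2 + a + 11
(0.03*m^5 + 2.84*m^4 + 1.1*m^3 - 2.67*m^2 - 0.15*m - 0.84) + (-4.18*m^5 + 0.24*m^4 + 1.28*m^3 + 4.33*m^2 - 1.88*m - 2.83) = -4.15*m^5 + 3.08*m^4 + 2.38*m^3 + 1.66*m^2 - 2.03*m - 3.67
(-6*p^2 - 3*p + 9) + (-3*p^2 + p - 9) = -9*p^2 - 2*p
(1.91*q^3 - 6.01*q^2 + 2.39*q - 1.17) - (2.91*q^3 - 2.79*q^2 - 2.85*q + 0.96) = -1.0*q^3 - 3.22*q^2 + 5.24*q - 2.13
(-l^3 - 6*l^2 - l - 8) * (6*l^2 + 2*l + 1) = -6*l^5 - 38*l^4 - 19*l^3 - 56*l^2 - 17*l - 8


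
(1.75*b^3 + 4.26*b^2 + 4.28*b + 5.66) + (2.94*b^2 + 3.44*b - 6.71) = 1.75*b^3 + 7.2*b^2 + 7.72*b - 1.05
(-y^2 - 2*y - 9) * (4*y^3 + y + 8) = -4*y^5 - 8*y^4 - 37*y^3 - 10*y^2 - 25*y - 72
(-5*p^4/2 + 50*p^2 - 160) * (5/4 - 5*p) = 25*p^5/2 - 25*p^4/8 - 250*p^3 + 125*p^2/2 + 800*p - 200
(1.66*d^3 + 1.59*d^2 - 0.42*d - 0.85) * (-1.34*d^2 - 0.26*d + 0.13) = -2.2244*d^5 - 2.5622*d^4 + 0.3652*d^3 + 1.4549*d^2 + 0.1664*d - 0.1105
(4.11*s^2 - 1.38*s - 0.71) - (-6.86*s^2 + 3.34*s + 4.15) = 10.97*s^2 - 4.72*s - 4.86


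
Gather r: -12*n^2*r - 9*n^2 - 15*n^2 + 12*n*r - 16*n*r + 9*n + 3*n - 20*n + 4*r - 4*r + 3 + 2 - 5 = -24*n^2 - 8*n + r*(-12*n^2 - 4*n)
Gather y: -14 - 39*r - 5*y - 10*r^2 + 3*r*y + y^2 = -10*r^2 - 39*r + y^2 + y*(3*r - 5) - 14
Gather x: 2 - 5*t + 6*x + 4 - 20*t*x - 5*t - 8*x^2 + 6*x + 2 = -10*t - 8*x^2 + x*(12 - 20*t) + 8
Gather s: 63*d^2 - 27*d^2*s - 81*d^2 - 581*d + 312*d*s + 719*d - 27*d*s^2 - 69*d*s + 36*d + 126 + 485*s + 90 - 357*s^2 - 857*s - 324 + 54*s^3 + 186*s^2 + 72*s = -18*d^2 + 174*d + 54*s^3 + s^2*(-27*d - 171) + s*(-27*d^2 + 243*d - 300) - 108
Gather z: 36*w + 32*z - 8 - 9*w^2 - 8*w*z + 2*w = -9*w^2 + 38*w + z*(32 - 8*w) - 8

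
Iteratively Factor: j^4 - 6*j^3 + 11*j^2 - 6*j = (j - 3)*(j^3 - 3*j^2 + 2*j) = j*(j - 3)*(j^2 - 3*j + 2) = j*(j - 3)*(j - 2)*(j - 1)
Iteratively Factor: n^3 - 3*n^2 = (n)*(n^2 - 3*n) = n^2*(n - 3)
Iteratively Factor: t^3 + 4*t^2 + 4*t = (t + 2)*(t^2 + 2*t) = (t + 2)^2*(t)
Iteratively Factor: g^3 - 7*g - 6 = (g - 3)*(g^2 + 3*g + 2) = (g - 3)*(g + 2)*(g + 1)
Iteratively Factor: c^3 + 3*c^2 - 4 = (c + 2)*(c^2 + c - 2) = (c + 2)^2*(c - 1)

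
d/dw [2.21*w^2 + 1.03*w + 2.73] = 4.42*w + 1.03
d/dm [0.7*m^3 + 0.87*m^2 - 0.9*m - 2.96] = 2.1*m^2 + 1.74*m - 0.9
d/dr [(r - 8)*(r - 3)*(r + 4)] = 3*r^2 - 14*r - 20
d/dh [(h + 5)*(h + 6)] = 2*h + 11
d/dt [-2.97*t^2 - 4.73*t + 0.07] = -5.94*t - 4.73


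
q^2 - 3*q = q*(q - 3)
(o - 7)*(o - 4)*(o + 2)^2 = o^4 - 7*o^3 - 12*o^2 + 68*o + 112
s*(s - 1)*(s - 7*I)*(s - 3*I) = s^4 - s^3 - 10*I*s^3 - 21*s^2 + 10*I*s^2 + 21*s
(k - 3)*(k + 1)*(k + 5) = k^3 + 3*k^2 - 13*k - 15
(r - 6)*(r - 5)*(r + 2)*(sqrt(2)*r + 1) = sqrt(2)*r^4 - 9*sqrt(2)*r^3 + r^3 - 9*r^2 + 8*sqrt(2)*r^2 + 8*r + 60*sqrt(2)*r + 60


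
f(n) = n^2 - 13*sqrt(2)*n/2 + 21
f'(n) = 2*n - 13*sqrt(2)/2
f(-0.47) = 25.54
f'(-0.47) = -10.13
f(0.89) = 13.61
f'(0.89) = -7.41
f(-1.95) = 42.73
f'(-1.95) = -13.09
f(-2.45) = 49.52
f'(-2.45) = -14.09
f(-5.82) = 108.37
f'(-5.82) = -20.83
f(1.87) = 7.31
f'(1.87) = -5.45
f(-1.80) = 40.79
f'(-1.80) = -12.79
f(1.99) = 6.67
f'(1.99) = -5.21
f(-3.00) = 57.58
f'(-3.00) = -15.19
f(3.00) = 2.42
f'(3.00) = -3.19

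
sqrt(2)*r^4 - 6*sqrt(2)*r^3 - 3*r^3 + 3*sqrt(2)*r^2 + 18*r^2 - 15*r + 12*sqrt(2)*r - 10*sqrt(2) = (r - 5)*(r - 1)*(r - 2*sqrt(2))*(sqrt(2)*r + 1)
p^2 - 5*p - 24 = (p - 8)*(p + 3)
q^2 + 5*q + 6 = (q + 2)*(q + 3)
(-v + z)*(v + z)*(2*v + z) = -2*v^3 - v^2*z + 2*v*z^2 + z^3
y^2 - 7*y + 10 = (y - 5)*(y - 2)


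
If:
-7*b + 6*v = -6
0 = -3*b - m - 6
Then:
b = 6*v/7 + 6/7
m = -18*v/7 - 60/7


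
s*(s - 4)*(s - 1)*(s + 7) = s^4 + 2*s^3 - 31*s^2 + 28*s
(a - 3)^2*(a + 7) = a^3 + a^2 - 33*a + 63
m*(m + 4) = m^2 + 4*m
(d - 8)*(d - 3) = d^2 - 11*d + 24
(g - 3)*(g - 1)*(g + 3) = g^3 - g^2 - 9*g + 9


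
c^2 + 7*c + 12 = (c + 3)*(c + 4)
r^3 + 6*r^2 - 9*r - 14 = (r - 2)*(r + 1)*(r + 7)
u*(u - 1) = u^2 - u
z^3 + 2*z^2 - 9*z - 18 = (z - 3)*(z + 2)*(z + 3)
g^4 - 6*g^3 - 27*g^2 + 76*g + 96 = (g - 8)*(g - 3)*(g + 1)*(g + 4)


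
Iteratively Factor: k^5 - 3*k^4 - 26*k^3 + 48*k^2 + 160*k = (k - 4)*(k^4 + k^3 - 22*k^2 - 40*k) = (k - 5)*(k - 4)*(k^3 + 6*k^2 + 8*k) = (k - 5)*(k - 4)*(k + 4)*(k^2 + 2*k) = k*(k - 5)*(k - 4)*(k + 4)*(k + 2)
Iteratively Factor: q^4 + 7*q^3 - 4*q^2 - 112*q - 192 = (q - 4)*(q^3 + 11*q^2 + 40*q + 48) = (q - 4)*(q + 3)*(q^2 + 8*q + 16) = (q - 4)*(q + 3)*(q + 4)*(q + 4)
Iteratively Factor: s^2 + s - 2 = (s - 1)*(s + 2)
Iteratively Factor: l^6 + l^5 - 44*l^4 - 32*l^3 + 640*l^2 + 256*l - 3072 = (l - 4)*(l^5 + 5*l^4 - 24*l^3 - 128*l^2 + 128*l + 768) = (l - 4)*(l + 4)*(l^4 + l^3 - 28*l^2 - 16*l + 192) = (l - 4)*(l + 4)^2*(l^3 - 3*l^2 - 16*l + 48) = (l - 4)^2*(l + 4)^2*(l^2 + l - 12) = (l - 4)^2*(l - 3)*(l + 4)^2*(l + 4)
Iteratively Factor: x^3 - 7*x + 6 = (x + 3)*(x^2 - 3*x + 2) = (x - 1)*(x + 3)*(x - 2)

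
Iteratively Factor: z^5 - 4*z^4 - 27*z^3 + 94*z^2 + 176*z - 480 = (z + 4)*(z^4 - 8*z^3 + 5*z^2 + 74*z - 120) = (z - 2)*(z + 4)*(z^3 - 6*z^2 - 7*z + 60) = (z - 5)*(z - 2)*(z + 4)*(z^2 - z - 12) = (z - 5)*(z - 4)*(z - 2)*(z + 4)*(z + 3)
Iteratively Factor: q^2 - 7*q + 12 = (q - 4)*(q - 3)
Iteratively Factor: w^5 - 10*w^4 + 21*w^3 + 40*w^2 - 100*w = (w)*(w^4 - 10*w^3 + 21*w^2 + 40*w - 100) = w*(w - 2)*(w^3 - 8*w^2 + 5*w + 50) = w*(w - 5)*(w - 2)*(w^2 - 3*w - 10) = w*(w - 5)*(w - 2)*(w + 2)*(w - 5)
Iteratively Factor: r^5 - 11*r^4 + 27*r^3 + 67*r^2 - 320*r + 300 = (r - 2)*(r^4 - 9*r^3 + 9*r^2 + 85*r - 150) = (r - 5)*(r - 2)*(r^3 - 4*r^2 - 11*r + 30) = (r - 5)*(r - 2)^2*(r^2 - 2*r - 15) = (r - 5)*(r - 2)^2*(r + 3)*(r - 5)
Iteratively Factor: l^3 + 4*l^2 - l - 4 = (l - 1)*(l^2 + 5*l + 4) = (l - 1)*(l + 4)*(l + 1)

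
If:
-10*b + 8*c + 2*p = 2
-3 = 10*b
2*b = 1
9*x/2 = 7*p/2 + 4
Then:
No Solution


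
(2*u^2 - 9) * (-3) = 27 - 6*u^2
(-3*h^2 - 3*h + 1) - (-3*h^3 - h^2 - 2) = 3*h^3 - 2*h^2 - 3*h + 3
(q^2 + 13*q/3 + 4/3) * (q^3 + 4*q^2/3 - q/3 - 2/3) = q^5 + 17*q^4/3 + 61*q^3/9 - q^2/3 - 10*q/3 - 8/9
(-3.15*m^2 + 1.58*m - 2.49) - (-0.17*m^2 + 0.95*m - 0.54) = -2.98*m^2 + 0.63*m - 1.95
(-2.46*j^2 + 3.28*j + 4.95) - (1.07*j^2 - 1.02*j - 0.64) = -3.53*j^2 + 4.3*j + 5.59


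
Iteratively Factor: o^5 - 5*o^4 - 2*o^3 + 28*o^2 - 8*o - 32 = (o - 2)*(o^4 - 3*o^3 - 8*o^2 + 12*o + 16) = (o - 2)^2*(o^3 - o^2 - 10*o - 8) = (o - 2)^2*(o + 2)*(o^2 - 3*o - 4) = (o - 4)*(o - 2)^2*(o + 2)*(o + 1)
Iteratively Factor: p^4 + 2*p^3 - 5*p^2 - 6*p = (p + 3)*(p^3 - p^2 - 2*p) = (p - 2)*(p + 3)*(p^2 + p) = (p - 2)*(p + 1)*(p + 3)*(p)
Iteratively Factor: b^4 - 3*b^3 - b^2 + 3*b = (b - 1)*(b^3 - 2*b^2 - 3*b) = b*(b - 1)*(b^2 - 2*b - 3) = b*(b - 1)*(b + 1)*(b - 3)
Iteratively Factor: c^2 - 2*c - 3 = (c - 3)*(c + 1)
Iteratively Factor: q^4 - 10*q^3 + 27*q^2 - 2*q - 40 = (q - 2)*(q^3 - 8*q^2 + 11*q + 20) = (q - 2)*(q + 1)*(q^2 - 9*q + 20) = (q - 5)*(q - 2)*(q + 1)*(q - 4)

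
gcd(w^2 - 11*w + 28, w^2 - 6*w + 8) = w - 4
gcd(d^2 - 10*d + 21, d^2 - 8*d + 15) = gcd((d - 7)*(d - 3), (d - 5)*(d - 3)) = d - 3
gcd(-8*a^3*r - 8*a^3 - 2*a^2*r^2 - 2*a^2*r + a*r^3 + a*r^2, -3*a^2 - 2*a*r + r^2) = 1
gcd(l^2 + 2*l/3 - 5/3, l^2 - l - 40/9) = l + 5/3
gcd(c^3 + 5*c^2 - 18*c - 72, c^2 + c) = 1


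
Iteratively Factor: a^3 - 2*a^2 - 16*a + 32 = (a + 4)*(a^2 - 6*a + 8) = (a - 4)*(a + 4)*(a - 2)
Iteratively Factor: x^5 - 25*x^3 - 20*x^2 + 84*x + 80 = (x + 1)*(x^4 - x^3 - 24*x^2 + 4*x + 80) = (x - 2)*(x + 1)*(x^3 + x^2 - 22*x - 40) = (x - 2)*(x + 1)*(x + 2)*(x^2 - x - 20) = (x - 2)*(x + 1)*(x + 2)*(x + 4)*(x - 5)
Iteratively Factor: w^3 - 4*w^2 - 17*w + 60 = (w - 5)*(w^2 + w - 12) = (w - 5)*(w + 4)*(w - 3)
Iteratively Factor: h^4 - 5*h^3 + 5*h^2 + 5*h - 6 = (h - 3)*(h^3 - 2*h^2 - h + 2) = (h - 3)*(h + 1)*(h^2 - 3*h + 2) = (h - 3)*(h - 1)*(h + 1)*(h - 2)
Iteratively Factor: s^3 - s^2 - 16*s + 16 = (s + 4)*(s^2 - 5*s + 4) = (s - 1)*(s + 4)*(s - 4)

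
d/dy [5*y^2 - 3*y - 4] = 10*y - 3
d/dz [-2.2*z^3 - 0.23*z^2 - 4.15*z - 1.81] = -6.6*z^2 - 0.46*z - 4.15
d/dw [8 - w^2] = -2*w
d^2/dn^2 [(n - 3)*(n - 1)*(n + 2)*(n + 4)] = 12*n^2 + 12*n - 26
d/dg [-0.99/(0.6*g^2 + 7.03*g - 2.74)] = (1.188*g + 6.9597)/(0.6*g^2 + 7.03*g - 2.74)^2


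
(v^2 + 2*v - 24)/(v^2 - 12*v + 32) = (v + 6)/(v - 8)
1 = 1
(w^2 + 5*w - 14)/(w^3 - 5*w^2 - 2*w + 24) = (w^2 + 5*w - 14)/(w^3 - 5*w^2 - 2*w + 24)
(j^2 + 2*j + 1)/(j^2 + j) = (j + 1)/j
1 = 1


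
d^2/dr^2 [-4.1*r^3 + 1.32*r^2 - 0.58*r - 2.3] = 2.64 - 24.6*r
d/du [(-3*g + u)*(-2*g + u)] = -5*g + 2*u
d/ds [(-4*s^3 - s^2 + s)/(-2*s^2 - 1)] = (8*s^4 + 14*s^2 + 2*s - 1)/(4*s^4 + 4*s^2 + 1)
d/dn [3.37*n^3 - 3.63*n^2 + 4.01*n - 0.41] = 10.11*n^2 - 7.26*n + 4.01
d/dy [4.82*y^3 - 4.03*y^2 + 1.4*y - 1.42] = 14.46*y^2 - 8.06*y + 1.4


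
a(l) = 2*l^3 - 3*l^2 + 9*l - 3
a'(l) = 6*l^2 - 6*l + 9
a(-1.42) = -27.56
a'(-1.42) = 29.62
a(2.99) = 50.55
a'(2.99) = 44.70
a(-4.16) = -236.34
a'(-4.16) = 137.79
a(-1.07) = -18.51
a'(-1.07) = 22.29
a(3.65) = 87.14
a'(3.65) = 67.04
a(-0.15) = -4.42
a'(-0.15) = 10.04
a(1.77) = 14.62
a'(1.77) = 17.18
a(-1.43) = -27.85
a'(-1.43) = 29.85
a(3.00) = 51.00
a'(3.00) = 45.00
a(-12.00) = -3999.00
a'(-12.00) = 945.00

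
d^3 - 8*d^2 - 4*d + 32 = (d - 8)*(d - 2)*(d + 2)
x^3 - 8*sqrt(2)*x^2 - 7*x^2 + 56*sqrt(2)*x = x*(x - 7)*(x - 8*sqrt(2))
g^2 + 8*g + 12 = (g + 2)*(g + 6)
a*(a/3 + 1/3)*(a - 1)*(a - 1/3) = a^4/3 - a^3/9 - a^2/3 + a/9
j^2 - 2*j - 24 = (j - 6)*(j + 4)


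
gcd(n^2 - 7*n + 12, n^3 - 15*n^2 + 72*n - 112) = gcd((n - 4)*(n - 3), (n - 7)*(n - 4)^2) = n - 4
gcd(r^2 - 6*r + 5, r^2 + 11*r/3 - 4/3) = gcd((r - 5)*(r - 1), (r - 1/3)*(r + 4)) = 1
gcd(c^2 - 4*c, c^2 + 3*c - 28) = c - 4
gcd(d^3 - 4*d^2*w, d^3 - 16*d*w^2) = -d^2 + 4*d*w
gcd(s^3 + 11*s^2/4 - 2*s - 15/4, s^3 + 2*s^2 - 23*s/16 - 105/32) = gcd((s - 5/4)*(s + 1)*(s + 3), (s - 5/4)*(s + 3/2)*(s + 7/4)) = s - 5/4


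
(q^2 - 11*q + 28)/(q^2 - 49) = (q - 4)/(q + 7)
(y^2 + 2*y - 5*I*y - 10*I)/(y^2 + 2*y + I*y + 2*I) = (y - 5*I)/(y + I)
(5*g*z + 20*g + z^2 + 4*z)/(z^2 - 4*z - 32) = (5*g + z)/(z - 8)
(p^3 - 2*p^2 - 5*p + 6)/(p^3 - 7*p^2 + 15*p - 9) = (p + 2)/(p - 3)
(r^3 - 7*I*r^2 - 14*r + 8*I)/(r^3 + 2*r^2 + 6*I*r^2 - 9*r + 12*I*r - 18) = (r^3 - 7*I*r^2 - 14*r + 8*I)/(r^3 + r^2*(2 + 6*I) + r*(-9 + 12*I) - 18)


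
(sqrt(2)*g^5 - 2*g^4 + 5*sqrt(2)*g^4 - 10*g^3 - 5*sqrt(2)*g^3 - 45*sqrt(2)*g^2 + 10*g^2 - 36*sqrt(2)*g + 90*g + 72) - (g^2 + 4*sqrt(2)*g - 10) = sqrt(2)*g^5 - 2*g^4 + 5*sqrt(2)*g^4 - 10*g^3 - 5*sqrt(2)*g^3 - 45*sqrt(2)*g^2 + 9*g^2 - 40*sqrt(2)*g + 90*g + 82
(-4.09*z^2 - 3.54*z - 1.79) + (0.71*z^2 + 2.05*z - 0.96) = -3.38*z^2 - 1.49*z - 2.75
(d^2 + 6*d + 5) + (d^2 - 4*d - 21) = 2*d^2 + 2*d - 16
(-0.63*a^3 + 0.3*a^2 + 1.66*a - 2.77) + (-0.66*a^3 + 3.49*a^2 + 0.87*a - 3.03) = -1.29*a^3 + 3.79*a^2 + 2.53*a - 5.8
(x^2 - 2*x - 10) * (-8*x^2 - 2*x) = -8*x^4 + 14*x^3 + 84*x^2 + 20*x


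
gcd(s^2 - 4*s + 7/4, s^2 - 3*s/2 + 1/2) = s - 1/2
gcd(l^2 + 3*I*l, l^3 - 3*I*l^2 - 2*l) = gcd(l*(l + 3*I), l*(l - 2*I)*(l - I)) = l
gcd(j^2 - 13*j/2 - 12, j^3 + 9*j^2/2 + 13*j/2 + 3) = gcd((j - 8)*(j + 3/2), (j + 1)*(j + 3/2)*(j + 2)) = j + 3/2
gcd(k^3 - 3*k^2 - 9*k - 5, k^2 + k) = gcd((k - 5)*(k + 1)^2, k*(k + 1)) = k + 1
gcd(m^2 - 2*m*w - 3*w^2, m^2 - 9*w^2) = -m + 3*w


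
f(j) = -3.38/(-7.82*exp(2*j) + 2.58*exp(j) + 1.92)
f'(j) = -3.38*(15.64*exp(2*j) - 2.58*exp(j))/(-7.82*exp(2*j) + 2.58*exp(j) + 1.92)^2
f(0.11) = 0.68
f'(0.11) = -2.30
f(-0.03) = 1.15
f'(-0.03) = -4.78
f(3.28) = 0.00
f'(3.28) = -0.00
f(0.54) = 0.20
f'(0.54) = -0.51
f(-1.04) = -1.82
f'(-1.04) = -1.02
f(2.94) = 0.00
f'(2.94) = -0.00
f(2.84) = 0.00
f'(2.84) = -0.00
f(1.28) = 0.04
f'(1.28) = -0.08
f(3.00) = 0.00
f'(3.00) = 0.00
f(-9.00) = -1.76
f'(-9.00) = 0.00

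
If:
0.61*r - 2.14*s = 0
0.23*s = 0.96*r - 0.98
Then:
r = 1.10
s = 0.31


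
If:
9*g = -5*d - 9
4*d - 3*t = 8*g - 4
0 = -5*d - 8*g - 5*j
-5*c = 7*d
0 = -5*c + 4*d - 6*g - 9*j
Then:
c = -441/575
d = 63/115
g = -30/23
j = 177/115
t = 1912/345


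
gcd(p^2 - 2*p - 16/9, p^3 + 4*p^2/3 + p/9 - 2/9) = p + 2/3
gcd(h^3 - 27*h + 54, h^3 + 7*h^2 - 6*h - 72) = h^2 + 3*h - 18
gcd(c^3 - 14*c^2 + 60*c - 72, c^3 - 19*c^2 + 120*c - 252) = c^2 - 12*c + 36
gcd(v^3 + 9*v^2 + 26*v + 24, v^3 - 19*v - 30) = v^2 + 5*v + 6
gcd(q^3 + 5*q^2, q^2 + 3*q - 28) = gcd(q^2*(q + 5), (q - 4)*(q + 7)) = 1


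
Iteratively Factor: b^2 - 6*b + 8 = (b - 2)*(b - 4)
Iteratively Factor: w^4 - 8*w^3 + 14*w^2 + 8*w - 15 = (w - 1)*(w^3 - 7*w^2 + 7*w + 15) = (w - 3)*(w - 1)*(w^2 - 4*w - 5) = (w - 3)*(w - 1)*(w + 1)*(w - 5)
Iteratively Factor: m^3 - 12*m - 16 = (m + 2)*(m^2 - 2*m - 8) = (m - 4)*(m + 2)*(m + 2)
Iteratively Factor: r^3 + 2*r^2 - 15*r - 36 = (r + 3)*(r^2 - r - 12) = (r - 4)*(r + 3)*(r + 3)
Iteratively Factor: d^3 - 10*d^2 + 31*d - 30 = (d - 5)*(d^2 - 5*d + 6) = (d - 5)*(d - 3)*(d - 2)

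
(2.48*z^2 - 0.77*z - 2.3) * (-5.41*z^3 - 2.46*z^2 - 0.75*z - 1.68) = -13.4168*z^5 - 1.9351*z^4 + 12.4772*z^3 + 2.0691*z^2 + 3.0186*z + 3.864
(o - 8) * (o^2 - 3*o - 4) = o^3 - 11*o^2 + 20*o + 32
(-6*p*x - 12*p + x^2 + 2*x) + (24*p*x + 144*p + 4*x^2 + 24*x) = 18*p*x + 132*p + 5*x^2 + 26*x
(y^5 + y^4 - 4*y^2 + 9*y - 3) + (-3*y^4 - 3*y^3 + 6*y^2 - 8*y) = y^5 - 2*y^4 - 3*y^3 + 2*y^2 + y - 3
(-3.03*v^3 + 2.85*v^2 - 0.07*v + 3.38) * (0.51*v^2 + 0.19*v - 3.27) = -1.5453*v^5 + 0.8778*v^4 + 10.4139*v^3 - 7.609*v^2 + 0.8711*v - 11.0526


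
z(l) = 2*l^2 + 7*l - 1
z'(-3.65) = -7.60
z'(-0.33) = 5.68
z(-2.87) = -4.62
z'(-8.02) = -25.08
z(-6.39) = 35.93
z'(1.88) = 14.52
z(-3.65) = 0.09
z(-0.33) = -3.09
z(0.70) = 4.88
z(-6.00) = 29.00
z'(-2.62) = -3.48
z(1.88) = 19.23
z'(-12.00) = -41.00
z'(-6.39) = -18.56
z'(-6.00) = -17.00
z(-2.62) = -5.61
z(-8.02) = 71.50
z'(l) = 4*l + 7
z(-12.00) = 203.00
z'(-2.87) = -4.48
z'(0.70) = 9.80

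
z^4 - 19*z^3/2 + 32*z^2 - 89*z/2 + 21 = (z - 7/2)*(z - 3)*(z - 2)*(z - 1)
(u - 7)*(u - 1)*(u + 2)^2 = u^4 - 4*u^3 - 21*u^2 - 4*u + 28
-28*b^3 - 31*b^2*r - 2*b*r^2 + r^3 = (-7*b + r)*(b + r)*(4*b + r)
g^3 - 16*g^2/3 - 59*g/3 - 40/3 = (g - 8)*(g + 1)*(g + 5/3)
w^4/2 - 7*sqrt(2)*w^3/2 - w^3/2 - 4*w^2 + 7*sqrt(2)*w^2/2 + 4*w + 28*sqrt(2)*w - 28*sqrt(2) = (w/2 + sqrt(2))*(w - 1)*(w - 7*sqrt(2))*(w - 2*sqrt(2))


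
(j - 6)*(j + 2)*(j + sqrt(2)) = j^3 - 4*j^2 + sqrt(2)*j^2 - 12*j - 4*sqrt(2)*j - 12*sqrt(2)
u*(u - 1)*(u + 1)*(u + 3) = u^4 + 3*u^3 - u^2 - 3*u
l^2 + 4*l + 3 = (l + 1)*(l + 3)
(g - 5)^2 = g^2 - 10*g + 25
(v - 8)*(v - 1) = v^2 - 9*v + 8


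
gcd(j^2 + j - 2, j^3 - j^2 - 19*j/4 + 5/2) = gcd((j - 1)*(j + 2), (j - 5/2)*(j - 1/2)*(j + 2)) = j + 2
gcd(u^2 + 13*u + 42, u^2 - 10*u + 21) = 1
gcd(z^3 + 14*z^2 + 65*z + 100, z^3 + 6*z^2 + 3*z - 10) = z + 5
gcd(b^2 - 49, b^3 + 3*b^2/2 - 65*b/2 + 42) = b + 7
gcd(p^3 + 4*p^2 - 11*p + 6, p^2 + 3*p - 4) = p - 1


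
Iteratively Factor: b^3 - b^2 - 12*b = (b)*(b^2 - b - 12) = b*(b - 4)*(b + 3)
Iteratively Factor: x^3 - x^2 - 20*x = (x)*(x^2 - x - 20) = x*(x - 5)*(x + 4)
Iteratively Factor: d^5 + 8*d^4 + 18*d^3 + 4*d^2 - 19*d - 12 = (d + 3)*(d^4 + 5*d^3 + 3*d^2 - 5*d - 4) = (d + 1)*(d + 3)*(d^3 + 4*d^2 - d - 4) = (d - 1)*(d + 1)*(d + 3)*(d^2 + 5*d + 4) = (d - 1)*(d + 1)*(d + 3)*(d + 4)*(d + 1)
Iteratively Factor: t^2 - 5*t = (t)*(t - 5)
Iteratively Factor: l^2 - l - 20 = (l + 4)*(l - 5)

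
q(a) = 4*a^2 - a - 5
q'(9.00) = 71.00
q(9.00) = 310.00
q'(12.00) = 95.00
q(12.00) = 559.00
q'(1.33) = 9.64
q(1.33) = 0.75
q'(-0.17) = -2.36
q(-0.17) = -4.71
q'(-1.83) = -15.64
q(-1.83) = 10.23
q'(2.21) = 16.68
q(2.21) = 12.33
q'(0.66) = 4.28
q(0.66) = -3.92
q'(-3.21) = -26.68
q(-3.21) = 39.43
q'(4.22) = 32.76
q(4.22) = 62.01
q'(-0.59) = -5.72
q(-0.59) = -3.02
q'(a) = 8*a - 1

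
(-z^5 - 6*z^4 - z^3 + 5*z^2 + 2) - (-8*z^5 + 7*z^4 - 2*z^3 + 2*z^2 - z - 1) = 7*z^5 - 13*z^4 + z^3 + 3*z^2 + z + 3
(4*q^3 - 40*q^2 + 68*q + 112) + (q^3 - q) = 5*q^3 - 40*q^2 + 67*q + 112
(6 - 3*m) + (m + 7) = 13 - 2*m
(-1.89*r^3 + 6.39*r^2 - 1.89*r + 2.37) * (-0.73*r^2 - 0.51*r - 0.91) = 1.3797*r^5 - 3.7008*r^4 - 0.1593*r^3 - 6.5811*r^2 + 0.5112*r - 2.1567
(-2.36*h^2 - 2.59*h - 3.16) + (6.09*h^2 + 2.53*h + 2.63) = 3.73*h^2 - 0.0600000000000001*h - 0.53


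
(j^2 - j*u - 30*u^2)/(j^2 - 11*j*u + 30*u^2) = (-j - 5*u)/(-j + 5*u)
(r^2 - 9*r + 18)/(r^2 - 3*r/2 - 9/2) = 2*(r - 6)/(2*r + 3)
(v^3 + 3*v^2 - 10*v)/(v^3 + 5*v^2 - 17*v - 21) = v*(v^2 + 3*v - 10)/(v^3 + 5*v^2 - 17*v - 21)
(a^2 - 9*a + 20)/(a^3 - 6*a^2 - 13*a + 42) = (a^2 - 9*a + 20)/(a^3 - 6*a^2 - 13*a + 42)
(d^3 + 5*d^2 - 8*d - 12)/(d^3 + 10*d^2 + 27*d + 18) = (d - 2)/(d + 3)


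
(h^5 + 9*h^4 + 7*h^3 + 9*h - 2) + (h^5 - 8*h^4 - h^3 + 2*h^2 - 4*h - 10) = 2*h^5 + h^4 + 6*h^3 + 2*h^2 + 5*h - 12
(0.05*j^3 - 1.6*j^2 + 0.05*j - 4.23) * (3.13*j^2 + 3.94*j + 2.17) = 0.1565*j^5 - 4.811*j^4 - 6.039*j^3 - 16.5149*j^2 - 16.5577*j - 9.1791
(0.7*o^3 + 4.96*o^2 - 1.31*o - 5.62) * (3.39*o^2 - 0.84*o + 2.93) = 2.373*o^5 + 16.2264*o^4 - 6.5563*o^3 - 3.4186*o^2 + 0.882499999999999*o - 16.4666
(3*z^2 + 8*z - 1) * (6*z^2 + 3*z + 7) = 18*z^4 + 57*z^3 + 39*z^2 + 53*z - 7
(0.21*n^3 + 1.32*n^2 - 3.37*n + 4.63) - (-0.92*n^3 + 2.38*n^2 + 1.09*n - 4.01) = 1.13*n^3 - 1.06*n^2 - 4.46*n + 8.64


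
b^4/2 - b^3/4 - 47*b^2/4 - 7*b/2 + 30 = (b/2 + 1)*(b - 5)*(b - 3/2)*(b + 4)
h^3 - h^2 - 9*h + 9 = (h - 3)*(h - 1)*(h + 3)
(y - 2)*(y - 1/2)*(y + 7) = y^3 + 9*y^2/2 - 33*y/2 + 7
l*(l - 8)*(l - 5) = l^3 - 13*l^2 + 40*l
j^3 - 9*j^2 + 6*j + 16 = (j - 8)*(j - 2)*(j + 1)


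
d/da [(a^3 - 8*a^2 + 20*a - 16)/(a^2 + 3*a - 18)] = (a^4 + 6*a^3 - 98*a^2 + 320*a - 312)/(a^4 + 6*a^3 - 27*a^2 - 108*a + 324)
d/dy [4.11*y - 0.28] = 4.11000000000000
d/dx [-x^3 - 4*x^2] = x*(-3*x - 8)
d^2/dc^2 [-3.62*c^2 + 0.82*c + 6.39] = -7.24000000000000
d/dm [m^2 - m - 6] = 2*m - 1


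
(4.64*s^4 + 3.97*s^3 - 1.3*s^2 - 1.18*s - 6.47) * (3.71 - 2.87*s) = -13.3168*s^5 + 5.8205*s^4 + 18.4597*s^3 - 1.4364*s^2 + 14.1911*s - 24.0037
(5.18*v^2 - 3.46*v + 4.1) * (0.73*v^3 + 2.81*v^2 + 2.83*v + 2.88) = 3.7814*v^5 + 12.03*v^4 + 7.9298*v^3 + 16.6476*v^2 + 1.6382*v + 11.808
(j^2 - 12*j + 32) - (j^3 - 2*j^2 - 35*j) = -j^3 + 3*j^2 + 23*j + 32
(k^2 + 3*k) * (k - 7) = k^3 - 4*k^2 - 21*k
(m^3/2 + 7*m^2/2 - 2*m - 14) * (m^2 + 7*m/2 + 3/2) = m^5/2 + 21*m^4/4 + 11*m^3 - 63*m^2/4 - 52*m - 21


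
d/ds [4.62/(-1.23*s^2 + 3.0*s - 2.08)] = (11.3652*s - 13.86)/(1.23*s^2 - 3.0*s + 2.08)^2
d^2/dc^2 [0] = 0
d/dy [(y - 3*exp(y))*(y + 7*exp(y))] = 4*y*exp(y) + 2*y - 42*exp(2*y) + 4*exp(y)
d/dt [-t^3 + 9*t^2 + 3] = 3*t*(6 - t)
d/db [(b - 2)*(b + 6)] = 2*b + 4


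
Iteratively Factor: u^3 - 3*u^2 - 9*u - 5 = (u + 1)*(u^2 - 4*u - 5) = (u - 5)*(u + 1)*(u + 1)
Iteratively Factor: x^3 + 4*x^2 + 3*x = (x + 3)*(x^2 + x) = (x + 1)*(x + 3)*(x)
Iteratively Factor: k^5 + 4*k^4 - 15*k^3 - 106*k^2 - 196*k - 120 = (k + 2)*(k^4 + 2*k^3 - 19*k^2 - 68*k - 60) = (k + 2)^2*(k^3 - 19*k - 30) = (k + 2)^3*(k^2 - 2*k - 15) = (k - 5)*(k + 2)^3*(k + 3)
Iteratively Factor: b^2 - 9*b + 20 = (b - 5)*(b - 4)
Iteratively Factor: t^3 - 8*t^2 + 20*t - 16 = (t - 2)*(t^2 - 6*t + 8) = (t - 4)*(t - 2)*(t - 2)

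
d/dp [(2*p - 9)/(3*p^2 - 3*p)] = (-2*p^2 + 18*p - 9)/(3*p^2*(p^2 - 2*p + 1))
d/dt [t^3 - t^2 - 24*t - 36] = 3*t^2 - 2*t - 24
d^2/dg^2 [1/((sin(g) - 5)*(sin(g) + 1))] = (-49*sin(g) + sin(3*g) - 8*cos(2*g) + 50)/((sin(g) - 5)^3*(sin(g) + 1)^2)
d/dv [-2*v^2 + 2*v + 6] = 2 - 4*v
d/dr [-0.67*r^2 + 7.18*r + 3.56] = 7.18 - 1.34*r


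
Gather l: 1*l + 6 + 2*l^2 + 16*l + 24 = 2*l^2 + 17*l + 30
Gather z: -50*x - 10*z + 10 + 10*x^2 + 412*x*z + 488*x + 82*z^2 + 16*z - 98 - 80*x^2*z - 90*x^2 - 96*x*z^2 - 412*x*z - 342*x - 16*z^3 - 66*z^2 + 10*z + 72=-80*x^2 + 96*x - 16*z^3 + z^2*(16 - 96*x) + z*(16 - 80*x^2) - 16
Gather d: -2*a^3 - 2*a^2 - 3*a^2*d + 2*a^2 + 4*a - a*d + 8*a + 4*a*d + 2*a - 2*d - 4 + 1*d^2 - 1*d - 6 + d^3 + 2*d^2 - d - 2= -2*a^3 + 14*a + d^3 + 3*d^2 + d*(-3*a^2 + 3*a - 4) - 12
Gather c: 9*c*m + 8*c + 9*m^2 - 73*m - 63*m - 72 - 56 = c*(9*m + 8) + 9*m^2 - 136*m - 128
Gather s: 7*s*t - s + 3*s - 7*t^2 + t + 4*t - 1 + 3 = s*(7*t + 2) - 7*t^2 + 5*t + 2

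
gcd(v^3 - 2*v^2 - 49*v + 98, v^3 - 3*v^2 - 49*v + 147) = v^2 - 49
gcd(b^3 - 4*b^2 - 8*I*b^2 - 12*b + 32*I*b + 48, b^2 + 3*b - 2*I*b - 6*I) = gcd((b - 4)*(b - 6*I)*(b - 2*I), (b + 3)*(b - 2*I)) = b - 2*I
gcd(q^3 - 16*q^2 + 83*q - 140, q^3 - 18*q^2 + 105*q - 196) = q^2 - 11*q + 28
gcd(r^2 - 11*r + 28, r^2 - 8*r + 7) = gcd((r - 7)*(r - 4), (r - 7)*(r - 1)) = r - 7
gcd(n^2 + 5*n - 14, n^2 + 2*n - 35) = n + 7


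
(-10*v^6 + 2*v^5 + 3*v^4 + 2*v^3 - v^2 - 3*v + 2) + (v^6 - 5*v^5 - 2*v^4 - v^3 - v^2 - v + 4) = -9*v^6 - 3*v^5 + v^4 + v^3 - 2*v^2 - 4*v + 6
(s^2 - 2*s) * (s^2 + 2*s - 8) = s^4 - 12*s^2 + 16*s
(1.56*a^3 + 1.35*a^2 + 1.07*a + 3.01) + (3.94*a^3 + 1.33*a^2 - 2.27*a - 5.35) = 5.5*a^3 + 2.68*a^2 - 1.2*a - 2.34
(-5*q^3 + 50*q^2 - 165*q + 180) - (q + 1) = -5*q^3 + 50*q^2 - 166*q + 179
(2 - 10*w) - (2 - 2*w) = -8*w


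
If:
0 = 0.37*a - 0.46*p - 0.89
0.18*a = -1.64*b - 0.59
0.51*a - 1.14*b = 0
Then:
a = -0.65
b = -0.29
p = -2.45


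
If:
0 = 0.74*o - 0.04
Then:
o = 0.05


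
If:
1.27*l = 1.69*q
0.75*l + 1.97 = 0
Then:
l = -2.63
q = -1.97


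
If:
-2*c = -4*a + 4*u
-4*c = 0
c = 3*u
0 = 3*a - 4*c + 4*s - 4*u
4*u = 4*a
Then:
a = 0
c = 0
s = 0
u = 0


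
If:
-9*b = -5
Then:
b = 5/9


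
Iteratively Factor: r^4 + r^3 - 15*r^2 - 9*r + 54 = (r - 3)*(r^3 + 4*r^2 - 3*r - 18) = (r - 3)*(r + 3)*(r^2 + r - 6) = (r - 3)*(r - 2)*(r + 3)*(r + 3)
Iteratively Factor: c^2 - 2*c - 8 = (c - 4)*(c + 2)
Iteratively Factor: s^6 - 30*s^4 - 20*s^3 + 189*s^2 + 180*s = (s + 1)*(s^5 - s^4 - 29*s^3 + 9*s^2 + 180*s) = (s - 3)*(s + 1)*(s^4 + 2*s^3 - 23*s^2 - 60*s) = (s - 3)*(s + 1)*(s + 4)*(s^3 - 2*s^2 - 15*s) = (s - 5)*(s - 3)*(s + 1)*(s + 4)*(s^2 + 3*s) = (s - 5)*(s - 3)*(s + 1)*(s + 3)*(s + 4)*(s)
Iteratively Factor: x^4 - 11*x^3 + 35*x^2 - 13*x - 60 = (x + 1)*(x^3 - 12*x^2 + 47*x - 60) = (x - 4)*(x + 1)*(x^2 - 8*x + 15) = (x - 5)*(x - 4)*(x + 1)*(x - 3)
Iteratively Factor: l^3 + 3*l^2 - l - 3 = (l - 1)*(l^2 + 4*l + 3) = (l - 1)*(l + 3)*(l + 1)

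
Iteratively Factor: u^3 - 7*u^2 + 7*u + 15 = (u - 3)*(u^2 - 4*u - 5) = (u - 5)*(u - 3)*(u + 1)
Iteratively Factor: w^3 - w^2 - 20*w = (w)*(w^2 - w - 20) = w*(w + 4)*(w - 5)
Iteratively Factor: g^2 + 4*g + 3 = (g + 3)*(g + 1)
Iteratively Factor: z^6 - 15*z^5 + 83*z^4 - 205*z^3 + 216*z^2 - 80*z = (z - 4)*(z^5 - 11*z^4 + 39*z^3 - 49*z^2 + 20*z) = (z - 5)*(z - 4)*(z^4 - 6*z^3 + 9*z^2 - 4*z) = (z - 5)*(z - 4)^2*(z^3 - 2*z^2 + z) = (z - 5)*(z - 4)^2*(z - 1)*(z^2 - z) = z*(z - 5)*(z - 4)^2*(z - 1)*(z - 1)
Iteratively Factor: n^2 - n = (n)*(n - 1)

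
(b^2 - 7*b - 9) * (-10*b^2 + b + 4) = -10*b^4 + 71*b^3 + 87*b^2 - 37*b - 36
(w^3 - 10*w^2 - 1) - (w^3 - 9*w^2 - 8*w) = -w^2 + 8*w - 1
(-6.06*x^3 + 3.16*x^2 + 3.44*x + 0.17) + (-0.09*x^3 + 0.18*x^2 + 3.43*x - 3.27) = -6.15*x^3 + 3.34*x^2 + 6.87*x - 3.1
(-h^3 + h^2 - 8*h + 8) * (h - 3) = -h^4 + 4*h^3 - 11*h^2 + 32*h - 24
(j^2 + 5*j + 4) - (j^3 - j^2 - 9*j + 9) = -j^3 + 2*j^2 + 14*j - 5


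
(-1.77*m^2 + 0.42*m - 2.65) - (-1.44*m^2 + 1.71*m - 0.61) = -0.33*m^2 - 1.29*m - 2.04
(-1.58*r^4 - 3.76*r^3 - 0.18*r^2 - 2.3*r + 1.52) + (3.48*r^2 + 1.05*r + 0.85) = -1.58*r^4 - 3.76*r^3 + 3.3*r^2 - 1.25*r + 2.37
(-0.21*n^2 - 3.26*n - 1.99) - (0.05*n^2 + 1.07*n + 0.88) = -0.26*n^2 - 4.33*n - 2.87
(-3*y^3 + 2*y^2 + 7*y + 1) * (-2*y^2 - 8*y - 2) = 6*y^5 + 20*y^4 - 24*y^3 - 62*y^2 - 22*y - 2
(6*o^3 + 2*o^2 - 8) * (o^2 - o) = 6*o^5 - 4*o^4 - 2*o^3 - 8*o^2 + 8*o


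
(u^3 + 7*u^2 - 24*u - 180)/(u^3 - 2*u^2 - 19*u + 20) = (u^2 + 12*u + 36)/(u^2 + 3*u - 4)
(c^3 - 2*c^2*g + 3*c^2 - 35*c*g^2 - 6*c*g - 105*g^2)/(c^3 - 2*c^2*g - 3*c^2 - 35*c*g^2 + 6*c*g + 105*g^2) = (c + 3)/(c - 3)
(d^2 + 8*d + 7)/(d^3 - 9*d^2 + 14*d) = (d^2 + 8*d + 7)/(d*(d^2 - 9*d + 14))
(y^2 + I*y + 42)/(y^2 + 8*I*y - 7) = (y - 6*I)/(y + I)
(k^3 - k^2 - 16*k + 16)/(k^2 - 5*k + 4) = k + 4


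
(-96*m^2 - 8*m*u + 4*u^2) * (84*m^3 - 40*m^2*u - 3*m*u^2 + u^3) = -8064*m^5 + 3168*m^4*u + 944*m^3*u^2 - 232*m^2*u^3 - 20*m*u^4 + 4*u^5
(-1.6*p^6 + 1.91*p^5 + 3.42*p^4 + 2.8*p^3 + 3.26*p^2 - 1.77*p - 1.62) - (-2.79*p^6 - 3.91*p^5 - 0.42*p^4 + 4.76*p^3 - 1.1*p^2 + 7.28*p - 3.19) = 1.19*p^6 + 5.82*p^5 + 3.84*p^4 - 1.96*p^3 + 4.36*p^2 - 9.05*p + 1.57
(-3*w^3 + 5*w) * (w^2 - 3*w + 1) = -3*w^5 + 9*w^4 + 2*w^3 - 15*w^2 + 5*w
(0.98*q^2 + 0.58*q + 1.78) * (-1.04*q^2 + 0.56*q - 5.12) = -1.0192*q^4 - 0.0543999999999999*q^3 - 6.544*q^2 - 1.9728*q - 9.1136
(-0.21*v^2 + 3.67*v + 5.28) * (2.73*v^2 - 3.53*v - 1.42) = -0.5733*v^4 + 10.7604*v^3 + 1.7575*v^2 - 23.8498*v - 7.4976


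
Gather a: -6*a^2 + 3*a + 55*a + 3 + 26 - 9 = -6*a^2 + 58*a + 20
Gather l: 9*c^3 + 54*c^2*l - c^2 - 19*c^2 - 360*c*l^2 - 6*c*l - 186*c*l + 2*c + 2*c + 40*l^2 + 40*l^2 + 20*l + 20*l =9*c^3 - 20*c^2 + 4*c + l^2*(80 - 360*c) + l*(54*c^2 - 192*c + 40)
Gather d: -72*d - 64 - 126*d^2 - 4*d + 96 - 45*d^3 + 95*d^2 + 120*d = -45*d^3 - 31*d^2 + 44*d + 32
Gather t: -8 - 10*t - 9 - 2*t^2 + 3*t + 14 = -2*t^2 - 7*t - 3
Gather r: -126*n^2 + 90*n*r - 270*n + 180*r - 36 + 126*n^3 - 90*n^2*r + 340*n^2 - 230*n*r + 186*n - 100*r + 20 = 126*n^3 + 214*n^2 - 84*n + r*(-90*n^2 - 140*n + 80) - 16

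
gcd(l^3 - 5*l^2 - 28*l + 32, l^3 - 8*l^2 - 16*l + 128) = l^2 - 4*l - 32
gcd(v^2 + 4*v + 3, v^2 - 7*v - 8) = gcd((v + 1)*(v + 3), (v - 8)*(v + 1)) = v + 1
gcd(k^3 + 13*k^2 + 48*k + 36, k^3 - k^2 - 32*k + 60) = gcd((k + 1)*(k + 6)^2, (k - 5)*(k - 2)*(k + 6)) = k + 6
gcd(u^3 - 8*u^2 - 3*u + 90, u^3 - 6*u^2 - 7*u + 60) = u^2 - 2*u - 15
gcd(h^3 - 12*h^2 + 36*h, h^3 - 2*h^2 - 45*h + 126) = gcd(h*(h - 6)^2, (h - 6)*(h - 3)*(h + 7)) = h - 6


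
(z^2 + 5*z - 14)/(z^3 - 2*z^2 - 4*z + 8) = (z + 7)/(z^2 - 4)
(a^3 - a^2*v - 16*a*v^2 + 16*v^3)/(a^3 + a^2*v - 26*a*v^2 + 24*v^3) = (a + 4*v)/(a + 6*v)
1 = 1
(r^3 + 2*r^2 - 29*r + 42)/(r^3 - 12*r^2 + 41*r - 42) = (r + 7)/(r - 7)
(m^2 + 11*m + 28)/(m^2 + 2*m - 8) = (m + 7)/(m - 2)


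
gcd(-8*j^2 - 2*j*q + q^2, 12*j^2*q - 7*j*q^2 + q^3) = -4*j + q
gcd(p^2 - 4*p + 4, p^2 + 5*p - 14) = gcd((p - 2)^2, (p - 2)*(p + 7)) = p - 2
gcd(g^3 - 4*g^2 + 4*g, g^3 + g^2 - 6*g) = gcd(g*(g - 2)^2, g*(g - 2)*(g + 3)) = g^2 - 2*g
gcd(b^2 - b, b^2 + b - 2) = b - 1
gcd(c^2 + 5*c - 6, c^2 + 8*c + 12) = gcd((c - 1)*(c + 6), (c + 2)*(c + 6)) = c + 6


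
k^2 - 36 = (k - 6)*(k + 6)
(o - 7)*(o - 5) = o^2 - 12*o + 35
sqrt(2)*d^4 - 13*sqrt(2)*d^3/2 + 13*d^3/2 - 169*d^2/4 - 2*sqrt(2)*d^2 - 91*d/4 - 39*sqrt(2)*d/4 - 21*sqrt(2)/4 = (d - 7)*(d + 1/2)*(d + 3*sqrt(2))*(sqrt(2)*d + 1/2)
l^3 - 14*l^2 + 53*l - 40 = (l - 8)*(l - 5)*(l - 1)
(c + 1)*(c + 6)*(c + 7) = c^3 + 14*c^2 + 55*c + 42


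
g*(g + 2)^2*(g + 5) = g^4 + 9*g^3 + 24*g^2 + 20*g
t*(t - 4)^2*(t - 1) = t^4 - 9*t^3 + 24*t^2 - 16*t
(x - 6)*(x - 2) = x^2 - 8*x + 12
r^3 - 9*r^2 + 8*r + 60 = (r - 6)*(r - 5)*(r + 2)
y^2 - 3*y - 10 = (y - 5)*(y + 2)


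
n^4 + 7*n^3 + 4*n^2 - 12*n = n*(n - 1)*(n + 2)*(n + 6)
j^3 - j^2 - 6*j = j*(j - 3)*(j + 2)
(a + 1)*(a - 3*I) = a^2 + a - 3*I*a - 3*I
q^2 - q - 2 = (q - 2)*(q + 1)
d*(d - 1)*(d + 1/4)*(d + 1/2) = d^4 - d^3/4 - 5*d^2/8 - d/8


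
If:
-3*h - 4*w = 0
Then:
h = -4*w/3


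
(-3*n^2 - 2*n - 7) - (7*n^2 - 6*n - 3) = -10*n^2 + 4*n - 4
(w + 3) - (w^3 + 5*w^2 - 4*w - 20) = -w^3 - 5*w^2 + 5*w + 23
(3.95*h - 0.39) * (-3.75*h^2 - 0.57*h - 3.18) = -14.8125*h^3 - 0.789*h^2 - 12.3387*h + 1.2402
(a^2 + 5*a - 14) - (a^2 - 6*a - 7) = 11*a - 7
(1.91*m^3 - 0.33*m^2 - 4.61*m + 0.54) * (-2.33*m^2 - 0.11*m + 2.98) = -4.4503*m^5 + 0.5588*m^4 + 16.4694*m^3 - 1.7345*m^2 - 13.7972*m + 1.6092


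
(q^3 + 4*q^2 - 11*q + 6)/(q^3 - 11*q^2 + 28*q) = (q^3 + 4*q^2 - 11*q + 6)/(q*(q^2 - 11*q + 28))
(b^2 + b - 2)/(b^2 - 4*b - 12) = (b - 1)/(b - 6)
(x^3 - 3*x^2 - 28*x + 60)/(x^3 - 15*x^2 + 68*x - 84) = (x + 5)/(x - 7)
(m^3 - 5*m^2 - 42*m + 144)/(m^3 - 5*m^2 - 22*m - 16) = (m^2 + 3*m - 18)/(m^2 + 3*m + 2)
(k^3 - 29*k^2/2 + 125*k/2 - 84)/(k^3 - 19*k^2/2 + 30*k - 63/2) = (k - 8)/(k - 3)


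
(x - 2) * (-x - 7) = -x^2 - 5*x + 14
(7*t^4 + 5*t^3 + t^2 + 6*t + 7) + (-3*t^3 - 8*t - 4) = 7*t^4 + 2*t^3 + t^2 - 2*t + 3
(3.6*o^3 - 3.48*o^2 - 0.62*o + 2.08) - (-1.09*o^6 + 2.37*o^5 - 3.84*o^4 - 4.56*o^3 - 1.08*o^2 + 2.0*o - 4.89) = 1.09*o^6 - 2.37*o^5 + 3.84*o^4 + 8.16*o^3 - 2.4*o^2 - 2.62*o + 6.97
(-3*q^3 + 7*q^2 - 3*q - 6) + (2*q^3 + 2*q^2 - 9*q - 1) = -q^3 + 9*q^2 - 12*q - 7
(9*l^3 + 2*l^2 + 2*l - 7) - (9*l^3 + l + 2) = 2*l^2 + l - 9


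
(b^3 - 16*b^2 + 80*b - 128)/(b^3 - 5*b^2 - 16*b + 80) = (b^2 - 12*b + 32)/(b^2 - b - 20)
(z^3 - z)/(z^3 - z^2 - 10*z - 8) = z*(z - 1)/(z^2 - 2*z - 8)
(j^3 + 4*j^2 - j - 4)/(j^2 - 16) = (j^2 - 1)/(j - 4)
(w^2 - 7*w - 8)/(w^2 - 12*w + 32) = (w + 1)/(w - 4)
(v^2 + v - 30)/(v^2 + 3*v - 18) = (v - 5)/(v - 3)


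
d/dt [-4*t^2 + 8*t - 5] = 8 - 8*t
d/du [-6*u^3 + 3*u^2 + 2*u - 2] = -18*u^2 + 6*u + 2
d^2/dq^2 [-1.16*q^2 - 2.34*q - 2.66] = -2.32000000000000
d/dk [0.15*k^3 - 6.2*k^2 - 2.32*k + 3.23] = 0.45*k^2 - 12.4*k - 2.32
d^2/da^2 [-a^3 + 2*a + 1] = -6*a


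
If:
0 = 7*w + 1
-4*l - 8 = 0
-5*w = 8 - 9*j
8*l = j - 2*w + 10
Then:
No Solution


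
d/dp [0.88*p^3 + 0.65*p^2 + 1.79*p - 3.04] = 2.64*p^2 + 1.3*p + 1.79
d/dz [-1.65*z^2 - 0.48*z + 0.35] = -3.3*z - 0.48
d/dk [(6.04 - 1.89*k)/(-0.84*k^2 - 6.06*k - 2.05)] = (-1.5876*k^2 + 10.1472*k + 40.4769)/(0.7056*k^4 + 10.1808*k^3 + 40.1676*k^2 + 24.846*k + 4.2025)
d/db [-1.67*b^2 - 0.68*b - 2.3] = -3.34*b - 0.68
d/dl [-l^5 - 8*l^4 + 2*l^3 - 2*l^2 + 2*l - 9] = -5*l^4 - 32*l^3 + 6*l^2 - 4*l + 2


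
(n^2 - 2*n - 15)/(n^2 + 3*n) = (n - 5)/n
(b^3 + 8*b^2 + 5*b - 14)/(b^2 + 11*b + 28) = (b^2 + b - 2)/(b + 4)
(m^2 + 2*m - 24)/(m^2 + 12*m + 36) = (m - 4)/(m + 6)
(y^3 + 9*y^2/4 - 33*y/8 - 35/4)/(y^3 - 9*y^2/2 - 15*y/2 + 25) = (y + 7/4)/(y - 5)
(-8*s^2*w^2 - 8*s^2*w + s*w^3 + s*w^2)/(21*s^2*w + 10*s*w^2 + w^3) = s*(-8*s*w - 8*s + w^2 + w)/(21*s^2 + 10*s*w + w^2)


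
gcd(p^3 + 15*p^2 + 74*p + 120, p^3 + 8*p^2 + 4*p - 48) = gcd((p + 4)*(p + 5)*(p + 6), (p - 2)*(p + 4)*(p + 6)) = p^2 + 10*p + 24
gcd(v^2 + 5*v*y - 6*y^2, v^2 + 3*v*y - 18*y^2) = v + 6*y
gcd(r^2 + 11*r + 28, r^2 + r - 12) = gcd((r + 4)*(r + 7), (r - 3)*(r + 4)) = r + 4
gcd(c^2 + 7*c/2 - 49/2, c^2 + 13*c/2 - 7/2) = c + 7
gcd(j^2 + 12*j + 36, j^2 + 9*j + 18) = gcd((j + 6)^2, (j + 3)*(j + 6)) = j + 6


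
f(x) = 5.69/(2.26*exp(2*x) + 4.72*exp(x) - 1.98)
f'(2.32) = -0.04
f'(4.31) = -0.00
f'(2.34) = -0.04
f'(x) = 5.69*(-4.52*exp(2*x) - 4.72*exp(x))/(2.26*exp(2*x) + 4.72*exp(x) - 1.98)^2 = (-25.7188*exp(x) - 26.8568)*exp(x)/(2.26*exp(2*x) + 4.72*exp(x) - 1.98)^2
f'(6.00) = 0.00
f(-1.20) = -16.10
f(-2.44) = -3.67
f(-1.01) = 146.22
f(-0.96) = 35.88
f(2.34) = 0.02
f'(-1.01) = -8712.19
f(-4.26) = -2.97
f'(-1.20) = -83.48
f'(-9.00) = 0.00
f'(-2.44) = -1.05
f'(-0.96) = -558.81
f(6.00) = 0.00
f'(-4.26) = -0.11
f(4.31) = 0.00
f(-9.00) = -2.87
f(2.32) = 0.02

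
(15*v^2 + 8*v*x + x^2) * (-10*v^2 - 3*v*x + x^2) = -150*v^4 - 125*v^3*x - 19*v^2*x^2 + 5*v*x^3 + x^4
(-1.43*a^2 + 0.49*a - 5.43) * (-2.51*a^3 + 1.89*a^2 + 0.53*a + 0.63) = 3.5893*a^5 - 3.9326*a^4 + 13.7975*a^3 - 10.9039*a^2 - 2.5692*a - 3.4209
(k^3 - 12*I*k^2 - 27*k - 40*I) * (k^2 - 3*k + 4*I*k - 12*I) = k^5 - 3*k^4 - 8*I*k^4 + 21*k^3 + 24*I*k^3 - 63*k^2 - 148*I*k^2 + 160*k + 444*I*k - 480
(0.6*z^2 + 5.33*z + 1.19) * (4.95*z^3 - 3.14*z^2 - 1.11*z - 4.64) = 2.97*z^5 + 24.4995*z^4 - 11.5117*z^3 - 12.4369*z^2 - 26.0521*z - 5.5216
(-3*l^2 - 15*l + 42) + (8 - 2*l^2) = -5*l^2 - 15*l + 50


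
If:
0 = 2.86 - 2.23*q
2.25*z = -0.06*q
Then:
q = 1.28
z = -0.03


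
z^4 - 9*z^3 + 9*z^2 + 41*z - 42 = (z - 7)*(z - 3)*(z - 1)*(z + 2)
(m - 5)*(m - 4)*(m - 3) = m^3 - 12*m^2 + 47*m - 60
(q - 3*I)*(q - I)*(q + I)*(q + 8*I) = q^4 + 5*I*q^3 + 25*q^2 + 5*I*q + 24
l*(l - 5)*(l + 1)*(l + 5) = l^4 + l^3 - 25*l^2 - 25*l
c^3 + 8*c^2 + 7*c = c*(c + 1)*(c + 7)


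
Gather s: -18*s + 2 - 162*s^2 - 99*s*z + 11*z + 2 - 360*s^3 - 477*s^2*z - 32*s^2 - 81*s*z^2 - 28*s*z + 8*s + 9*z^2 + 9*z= -360*s^3 + s^2*(-477*z - 194) + s*(-81*z^2 - 127*z - 10) + 9*z^2 + 20*z + 4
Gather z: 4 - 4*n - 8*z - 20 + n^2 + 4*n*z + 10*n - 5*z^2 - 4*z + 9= n^2 + 6*n - 5*z^2 + z*(4*n - 12) - 7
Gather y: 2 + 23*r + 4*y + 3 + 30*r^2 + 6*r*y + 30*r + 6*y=30*r^2 + 53*r + y*(6*r + 10) + 5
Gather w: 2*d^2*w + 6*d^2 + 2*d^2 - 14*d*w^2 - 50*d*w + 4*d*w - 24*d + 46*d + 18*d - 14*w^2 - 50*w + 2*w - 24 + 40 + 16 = 8*d^2 + 40*d + w^2*(-14*d - 14) + w*(2*d^2 - 46*d - 48) + 32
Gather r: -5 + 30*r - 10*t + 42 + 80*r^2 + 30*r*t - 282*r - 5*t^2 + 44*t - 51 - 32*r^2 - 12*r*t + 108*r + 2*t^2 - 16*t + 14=48*r^2 + r*(18*t - 144) - 3*t^2 + 18*t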